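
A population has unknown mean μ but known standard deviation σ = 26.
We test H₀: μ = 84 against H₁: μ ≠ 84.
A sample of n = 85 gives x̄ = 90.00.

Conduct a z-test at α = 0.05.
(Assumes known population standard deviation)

Answer: z = 2.1276, reject H₀

Derivation:
Standard error: SE = σ/√n = 26/√85 = 2.8201
z-statistic: z = (x̄ - μ₀)/SE = (90.00 - 84)/2.8201 = 2.1276
Critical value: ±1.960
p-value = 0.0334
Decision: reject H₀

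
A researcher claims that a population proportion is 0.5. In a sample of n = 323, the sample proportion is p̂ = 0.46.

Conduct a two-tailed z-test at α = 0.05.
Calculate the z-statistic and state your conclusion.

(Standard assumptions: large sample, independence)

H₀: p = 0.5, H₁: p ≠ 0.5
Standard error: SE = √(p₀(1-p₀)/n) = √(0.5×0.5/323) = 0.027821
z-statistic: z = (p̂ - p₀)/SE = (0.46 - 0.5)/0.027821 = -1.4378
Critical value: z_0.025 = ±1.960
p-value = 0.1505
Decision: fail to reject H₀ at α = 0.05

Answer: z = -1.4378, fail to reject H₀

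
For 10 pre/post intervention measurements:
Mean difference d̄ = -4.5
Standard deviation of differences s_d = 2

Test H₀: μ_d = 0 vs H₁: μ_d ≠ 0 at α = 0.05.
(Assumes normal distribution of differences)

Answer: t = -7.1146, reject H₀

Derivation:
df = n - 1 = 9
SE = s_d/√n = 2/√10 = 0.6325
t = d̄/SE = -4.5/0.6325 = -7.1146
Critical value: t_{0.025,9} = ±2.262
p-value ≈ 0.0001
Decision: reject H₀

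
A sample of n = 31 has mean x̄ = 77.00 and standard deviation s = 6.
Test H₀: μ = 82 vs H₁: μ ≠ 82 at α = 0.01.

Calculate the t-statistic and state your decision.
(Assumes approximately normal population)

Answer: t = -4.6399, reject H₀

Derivation:
df = n - 1 = 30
SE = s/√n = 6/√31 = 1.0776
t = (x̄ - μ₀)/SE = (77.00 - 82)/1.0776 = -4.6399
Critical value: t_{0.005,30} = ±2.750
p-value ≈ 0.0001
Decision: reject H₀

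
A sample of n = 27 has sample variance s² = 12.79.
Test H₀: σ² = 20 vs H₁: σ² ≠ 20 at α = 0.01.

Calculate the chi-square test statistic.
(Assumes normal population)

df = n - 1 = 26
χ² = (n-1)s²/σ₀² = 26×12.79/20 = 16.6270
Critical values: χ²_{0.995,26} = 11.160, χ²_{0.005,26} = 48.290
Rejection region: χ² < 11.160 or χ² > 48.290
Decision: fail to reject H₀

Answer: χ² = 16.6270, fail to reject H₀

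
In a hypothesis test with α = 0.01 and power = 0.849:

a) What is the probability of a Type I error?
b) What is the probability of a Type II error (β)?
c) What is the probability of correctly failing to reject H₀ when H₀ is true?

Answer: a) 0.01, b) 0.151, c) 0.99

Derivation:
a) Type I error probability = α = 0.01
b) Power = P(reject H₀ | H₁ true) = 1 - β = 0.849, so Type II error probability = β = 1 - Power = 0.151
c) P(fail to reject H₀ | H₀ true) = 1 - α = 0.99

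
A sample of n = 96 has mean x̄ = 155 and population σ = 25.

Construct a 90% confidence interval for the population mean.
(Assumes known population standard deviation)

Confidence level: 90%, α = 0.1
z_0.05 = 1.645
SE = σ/√n = 25/√96 = 2.5516
Margin of error = 1.645 × 2.5516 = 4.1974
CI: x̄ ± margin = 155 ± 4.1974
CI: (150.8026, 159.1974)

Answer: (150.8026, 159.1974)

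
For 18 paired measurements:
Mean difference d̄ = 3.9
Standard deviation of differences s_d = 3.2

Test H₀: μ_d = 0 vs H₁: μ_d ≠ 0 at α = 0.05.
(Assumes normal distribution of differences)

Answer: t = 5.1710, reject H₀

Derivation:
df = n - 1 = 17
SE = s_d/√n = 3.2/√18 = 0.7542
t = d̄/SE = 3.9/0.7542 = 5.1710
Critical value: t_{0.025,17} = ±2.110
p-value ≈ 0.0001
Decision: reject H₀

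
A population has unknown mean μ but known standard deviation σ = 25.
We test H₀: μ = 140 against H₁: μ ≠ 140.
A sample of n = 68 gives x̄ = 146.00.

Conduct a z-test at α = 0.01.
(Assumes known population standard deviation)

Standard error: SE = σ/√n = 25/√68 = 3.0317
z-statistic: z = (x̄ - μ₀)/SE = (146.00 - 140)/3.0317 = 1.9791
Critical value: ±2.576
p-value = 0.0478
Decision: fail to reject H₀

Answer: z = 1.9791, fail to reject H₀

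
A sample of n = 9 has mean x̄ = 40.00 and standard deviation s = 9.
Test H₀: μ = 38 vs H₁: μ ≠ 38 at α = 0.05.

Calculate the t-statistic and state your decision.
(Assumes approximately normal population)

df = n - 1 = 8
SE = s/√n = 9/√9 = 3.0000
t = (x̄ - μ₀)/SE = (40.00 - 38)/3.0000 = 0.6667
Critical value: t_{0.025,8} = ±2.306
p-value ≈ 0.5237
Decision: fail to reject H₀

Answer: t = 0.6667, fail to reject H₀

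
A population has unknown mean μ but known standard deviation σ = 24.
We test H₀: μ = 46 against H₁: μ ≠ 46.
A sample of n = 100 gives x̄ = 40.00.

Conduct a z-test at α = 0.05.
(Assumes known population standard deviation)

Standard error: SE = σ/√n = 24/√100 = 2.4000
z-statistic: z = (x̄ - μ₀)/SE = (40.00 - 46)/2.4000 = -2.5000
Critical value: ±1.960
p-value = 0.0124
Decision: reject H₀

Answer: z = -2.5000, reject H₀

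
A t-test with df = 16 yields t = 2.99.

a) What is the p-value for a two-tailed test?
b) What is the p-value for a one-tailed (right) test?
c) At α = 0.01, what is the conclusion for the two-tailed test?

Using t-distribution with df = 16:
a) Two-tailed: p = 2×P(T > 2.99) = 0.0087
b) One-tailed: p = P(T > 2.99) = 0.0043
c) 0.0087 < 0.01, reject H₀

Answer: a) 0.0087, b) 0.0043, c) reject H₀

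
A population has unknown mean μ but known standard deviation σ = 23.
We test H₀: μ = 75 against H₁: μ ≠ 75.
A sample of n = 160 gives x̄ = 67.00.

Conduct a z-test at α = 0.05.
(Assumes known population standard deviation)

Standard error: SE = σ/√n = 23/√160 = 1.8183
z-statistic: z = (x̄ - μ₀)/SE = (67.00 - 75)/1.8183 = -4.3997
Critical value: ±1.960
p-value < 0.0001
Decision: reject H₀

Answer: z = -4.3997, reject H₀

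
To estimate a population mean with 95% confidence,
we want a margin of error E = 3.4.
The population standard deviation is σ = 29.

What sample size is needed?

Answer: n = 280

Derivation:
z_0.025 = 1.960
n = (z×σ/E)² = (1.960×29/3.4)²
n = 279.4797
Round up: n = 280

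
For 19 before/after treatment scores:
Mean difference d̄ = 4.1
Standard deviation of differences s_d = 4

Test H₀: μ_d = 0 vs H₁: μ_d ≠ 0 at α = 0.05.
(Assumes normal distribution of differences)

df = n - 1 = 18
SE = s_d/√n = 4/√19 = 0.9177
t = d̄/SE = 4.1/0.9177 = 4.4677
Critical value: t_{0.025,18} = ±2.101
p-value ≈ 0.0003
Decision: reject H₀

Answer: t = 4.4677, reject H₀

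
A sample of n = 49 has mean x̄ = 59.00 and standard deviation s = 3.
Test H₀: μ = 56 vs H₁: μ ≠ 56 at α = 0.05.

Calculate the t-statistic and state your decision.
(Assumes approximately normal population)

Answer: t = 6.9995, reject H₀

Derivation:
df = n - 1 = 48
SE = s/√n = 3/√49 = 0.4286
t = (x̄ - μ₀)/SE = (59.00 - 56)/0.4286 = 6.9995
Critical value: t_{0.025,48} = ±2.011
p-value < 0.0001
Decision: reject H₀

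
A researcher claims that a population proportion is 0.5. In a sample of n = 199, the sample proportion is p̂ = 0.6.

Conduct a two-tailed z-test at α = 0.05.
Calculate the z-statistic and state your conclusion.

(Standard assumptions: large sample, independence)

H₀: p = 0.5, H₁: p ≠ 0.5
Standard error: SE = √(p₀(1-p₀)/n) = √(0.5×0.5/199) = 0.035444
z-statistic: z = (p̂ - p₀)/SE = (0.6 - 0.5)/0.035444 = 2.8214
Critical value: z_0.025 = ±1.960
p-value = 0.0048
Decision: reject H₀ at α = 0.05

Answer: z = 2.8214, reject H₀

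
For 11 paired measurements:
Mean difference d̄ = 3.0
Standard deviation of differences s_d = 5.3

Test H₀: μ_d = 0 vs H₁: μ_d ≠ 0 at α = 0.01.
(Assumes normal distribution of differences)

df = n - 1 = 10
SE = s_d/√n = 5.3/√11 = 1.5980
t = d̄/SE = 3.0/1.5980 = 1.8773
Critical value: t_{0.005,10} = ±3.169
p-value ≈ 0.0899
Decision: fail to reject H₀

Answer: t = 1.8773, fail to reject H₀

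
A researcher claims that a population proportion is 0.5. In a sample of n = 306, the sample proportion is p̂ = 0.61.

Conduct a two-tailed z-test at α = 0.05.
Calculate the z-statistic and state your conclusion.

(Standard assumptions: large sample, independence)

Answer: z = 3.8484, reject H₀

Derivation:
H₀: p = 0.5, H₁: p ≠ 0.5
Standard error: SE = √(p₀(1-p₀)/n) = √(0.5×0.5/306) = 0.028583
z-statistic: z = (p̂ - p₀)/SE = (0.61 - 0.5)/0.028583 = 3.8484
Critical value: z_0.025 = ±1.960
p-value = 0.0001
Decision: reject H₀ at α = 0.05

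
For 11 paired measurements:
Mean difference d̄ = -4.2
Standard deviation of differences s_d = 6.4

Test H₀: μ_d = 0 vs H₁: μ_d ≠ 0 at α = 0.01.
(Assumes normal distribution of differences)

Answer: t = -2.1765, fail to reject H₀

Derivation:
df = n - 1 = 10
SE = s_d/√n = 6.4/√11 = 1.9297
t = d̄/SE = -4.2/1.9297 = -2.1765
Critical value: t_{0.005,10} = ±3.169
p-value ≈ 0.0546
Decision: fail to reject H₀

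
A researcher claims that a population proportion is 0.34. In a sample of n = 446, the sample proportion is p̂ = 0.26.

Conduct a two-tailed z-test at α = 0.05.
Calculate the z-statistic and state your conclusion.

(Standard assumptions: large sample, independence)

H₀: p = 0.34, H₁: p ≠ 0.34
Standard error: SE = √(p₀(1-p₀)/n) = √(0.34×0.66/446) = 0.022431
z-statistic: z = (p̂ - p₀)/SE = (0.26 - 0.34)/0.022431 = -3.5665
Critical value: z_0.025 = ±1.960
p-value = 0.0004
Decision: reject H₀ at α = 0.05

Answer: z = -3.5665, reject H₀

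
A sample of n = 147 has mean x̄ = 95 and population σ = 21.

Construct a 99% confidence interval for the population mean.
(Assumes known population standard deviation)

Confidence level: 99%, α = 0.01
z_0.005 = 2.576
SE = σ/√n = 21/√147 = 1.7321
Margin of error = 2.576 × 1.7321 = 4.4619
CI: x̄ ± margin = 95 ± 4.4619
CI: (90.5381, 99.4619)

Answer: (90.5381, 99.4619)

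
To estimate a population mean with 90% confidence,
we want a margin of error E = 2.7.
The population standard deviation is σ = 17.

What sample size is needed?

z_0.05 = 1.645
n = (z×σ/E)² = (1.645×17/2.7)²
n = 107.2759
Round up: n = 108

Answer: n = 108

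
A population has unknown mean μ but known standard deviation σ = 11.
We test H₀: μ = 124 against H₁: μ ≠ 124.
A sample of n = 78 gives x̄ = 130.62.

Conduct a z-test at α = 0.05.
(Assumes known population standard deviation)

Answer: z = 5.3151, reject H₀

Derivation:
Standard error: SE = σ/√n = 11/√78 = 1.2455
z-statistic: z = (x̄ - μ₀)/SE = (130.62 - 124)/1.2455 = 5.3151
Critical value: ±1.960
p-value < 0.0001
Decision: reject H₀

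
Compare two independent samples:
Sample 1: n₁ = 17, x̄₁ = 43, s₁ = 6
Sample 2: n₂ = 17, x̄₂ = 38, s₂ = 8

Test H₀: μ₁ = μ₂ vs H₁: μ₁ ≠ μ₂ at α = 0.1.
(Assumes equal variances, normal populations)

Answer: t = 2.0615, reject H₀

Derivation:
Pooled variance: s²_p = [16×6² + 16×8²]/(32) = 50.0000
s_p = 7.0711
SE = s_p×√(1/n₁ + 1/n₂) = 7.0711×√(1/17 + 1/17) = 2.4254
t = (x̄₁ - x̄₂)/SE = (43 - 38)/2.4254 = 2.0615
df = 32, t-critical = ±1.694
Decision: reject H₀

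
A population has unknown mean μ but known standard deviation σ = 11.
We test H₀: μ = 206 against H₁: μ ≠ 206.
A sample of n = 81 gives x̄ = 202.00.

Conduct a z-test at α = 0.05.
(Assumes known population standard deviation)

Standard error: SE = σ/√n = 11/√81 = 1.2222
z-statistic: z = (x̄ - μ₀)/SE = (202.00 - 206)/1.2222 = -3.2728
Critical value: ±1.960
p-value = 0.0011
Decision: reject H₀

Answer: z = -3.2728, reject H₀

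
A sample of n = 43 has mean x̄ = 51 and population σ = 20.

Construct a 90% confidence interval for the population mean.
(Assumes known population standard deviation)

Confidence level: 90%, α = 0.1
z_0.05 = 1.645
SE = σ/√n = 20/√43 = 3.0500
Margin of error = 1.645 × 3.0500 = 5.0172
CI: x̄ ± margin = 51 ± 5.0172
CI: (45.9828, 56.0172)

Answer: (45.9828, 56.0172)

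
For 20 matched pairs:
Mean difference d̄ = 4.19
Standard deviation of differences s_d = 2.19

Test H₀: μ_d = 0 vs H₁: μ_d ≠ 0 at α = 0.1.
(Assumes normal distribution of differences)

df = n - 1 = 19
SE = s_d/√n = 2.19/√20 = 0.4897
t = d̄/SE = 4.19/0.4897 = 8.5563
Critical value: t_{0.05,19} = ±1.729
p-value < 0.0001
Decision: reject H₀

Answer: t = 8.5563, reject H₀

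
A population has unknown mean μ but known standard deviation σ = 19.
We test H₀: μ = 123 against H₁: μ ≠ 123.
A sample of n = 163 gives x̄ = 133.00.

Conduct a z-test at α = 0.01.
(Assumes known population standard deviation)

Standard error: SE = σ/√n = 19/√163 = 1.4882
z-statistic: z = (x̄ - μ₀)/SE = (133.00 - 123)/1.4882 = 6.7195
Critical value: ±2.576
p-value < 0.0001
Decision: reject H₀

Answer: z = 6.7195, reject H₀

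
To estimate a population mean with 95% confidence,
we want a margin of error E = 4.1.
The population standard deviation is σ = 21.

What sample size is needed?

Answer: n = 101

Derivation:
z_0.025 = 1.960
n = (z×σ/E)² = (1.960×21/4.1)²
n = 100.7820
Round up: n = 101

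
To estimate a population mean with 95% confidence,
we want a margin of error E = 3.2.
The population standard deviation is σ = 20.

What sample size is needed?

Answer: n = 151

Derivation:
z_0.025 = 1.960
n = (z×σ/E)² = (1.960×20/3.2)²
n = 150.0625
Round up: n = 151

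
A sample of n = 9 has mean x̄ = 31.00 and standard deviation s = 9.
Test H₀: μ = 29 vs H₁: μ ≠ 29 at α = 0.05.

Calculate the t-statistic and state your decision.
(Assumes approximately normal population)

Answer: t = 0.6667, fail to reject H₀

Derivation:
df = n - 1 = 8
SE = s/√n = 9/√9 = 3.0000
t = (x̄ - μ₀)/SE = (31.00 - 29)/3.0000 = 0.6667
Critical value: t_{0.025,8} = ±2.306
p-value ≈ 0.5237
Decision: fail to reject H₀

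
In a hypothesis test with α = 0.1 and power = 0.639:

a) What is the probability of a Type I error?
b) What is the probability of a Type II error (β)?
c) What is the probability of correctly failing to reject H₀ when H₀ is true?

Answer: a) 0.1, b) 0.361, c) 0.9

Derivation:
a) Type I error probability = α = 0.1
b) Power = P(reject H₀ | H₁ true) = 1 - β = 0.639, so Type II error probability = β = 1 - Power = 0.361
c) P(fail to reject H₀ | H₀ true) = 1 - α = 0.9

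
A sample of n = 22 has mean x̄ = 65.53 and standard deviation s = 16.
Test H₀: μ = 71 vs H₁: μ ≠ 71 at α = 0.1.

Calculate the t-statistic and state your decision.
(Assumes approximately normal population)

df = n - 1 = 21
SE = s/√n = 16/√22 = 3.4112
t = (x̄ - μ₀)/SE = (65.53 - 71)/3.4112 = -1.6035
Critical value: t_{0.05,21} = ±1.721
p-value ≈ 0.1238
Decision: fail to reject H₀

Answer: t = -1.6035, fail to reject H₀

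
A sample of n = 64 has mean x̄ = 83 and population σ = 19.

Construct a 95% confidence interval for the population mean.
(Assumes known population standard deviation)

Confidence level: 95%, α = 0.05
z_0.025 = 1.960
SE = σ/√n = 19/√64 = 2.3750
Margin of error = 1.960 × 2.3750 = 4.6550
CI: x̄ ± margin = 83 ± 4.6550
CI: (78.3450, 87.6550)

Answer: (78.3450, 87.6550)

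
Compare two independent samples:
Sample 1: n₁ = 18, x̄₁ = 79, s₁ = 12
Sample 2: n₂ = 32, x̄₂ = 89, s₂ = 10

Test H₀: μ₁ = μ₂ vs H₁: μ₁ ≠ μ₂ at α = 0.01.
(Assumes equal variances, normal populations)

Answer: t = -3.1571, reject H₀

Derivation:
Pooled variance: s²_p = [17×12² + 31×10²]/(48) = 115.5833
s_p = 10.7510
SE = s_p×√(1/n₁ + 1/n₂) = 10.7510×√(1/18 + 1/32) = 3.1675
t = (x̄₁ - x̄₂)/SE = (79 - 89)/3.1675 = -3.1571
df = 48, t-critical = ±2.682
Decision: reject H₀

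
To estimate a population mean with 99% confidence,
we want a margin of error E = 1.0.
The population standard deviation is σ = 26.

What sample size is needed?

z_0.005 = 2.576
n = (z×σ/E)² = (2.576×26/1.0)²
n = 4485.7846
Round up: n = 4486

Answer: n = 4486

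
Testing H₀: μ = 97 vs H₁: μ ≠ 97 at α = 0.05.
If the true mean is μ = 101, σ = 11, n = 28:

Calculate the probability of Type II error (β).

SE = σ/√n = 11/√28 = 2.0788
Critical values: μ₀ ± z_0.025×SE = 97 ± 1.960×2.0788
Acceptance region: (92.9256, 101.0744)
Under H₁ (μ = 101): z_high = (101.0744 - 101)/2.0788 = 0.0358, z_low = (92.9256 - 101)/2.0788 = -3.8842
β = P(not reject | H₁) = Φ(0.0358) - Φ(-3.8842) ≈ 0.5142

Answer: β ≈ 0.5142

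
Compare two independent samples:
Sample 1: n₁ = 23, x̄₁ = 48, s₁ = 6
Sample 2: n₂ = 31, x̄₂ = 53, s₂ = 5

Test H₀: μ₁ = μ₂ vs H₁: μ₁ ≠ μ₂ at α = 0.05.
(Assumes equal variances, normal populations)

Answer: t = -3.3364, reject H₀

Derivation:
Pooled variance: s²_p = [22×6² + 30×5²]/(52) = 29.6538
s_p = 5.4455
SE = s_p×√(1/n₁ + 1/n₂) = 5.4455×√(1/23 + 1/31) = 1.4986
t = (x̄₁ - x̄₂)/SE = (48 - 53)/1.4986 = -3.3364
df = 52, t-critical = ±2.007
Decision: reject H₀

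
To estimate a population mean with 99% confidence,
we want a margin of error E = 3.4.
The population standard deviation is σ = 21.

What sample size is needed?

z_0.005 = 2.576
n = (z×σ/E)² = (2.576×21/3.4)²
n = 253.1468
Round up: n = 254

Answer: n = 254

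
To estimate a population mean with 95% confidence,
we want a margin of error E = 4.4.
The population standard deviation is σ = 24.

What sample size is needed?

z_0.025 = 1.960
n = (z×σ/E)² = (1.960×24/4.4)²
n = 114.2955
Round up: n = 115

Answer: n = 115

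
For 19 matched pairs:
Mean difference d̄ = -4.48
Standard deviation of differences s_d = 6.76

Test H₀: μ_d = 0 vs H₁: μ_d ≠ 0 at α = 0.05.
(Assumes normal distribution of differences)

Answer: t = -2.8886, reject H₀

Derivation:
df = n - 1 = 18
SE = s_d/√n = 6.76/√19 = 1.5509
t = d̄/SE = -4.48/1.5509 = -2.8886
Critical value: t_{0.025,18} = ±2.101
p-value ≈ 0.0098
Decision: reject H₀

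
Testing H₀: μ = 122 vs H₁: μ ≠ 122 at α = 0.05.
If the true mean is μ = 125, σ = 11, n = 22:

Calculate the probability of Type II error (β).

Answer: β ≈ 0.7514

Derivation:
SE = σ/√n = 11/√22 = 2.3452
Critical values: μ₀ ± z_0.025×SE = 122 ± 1.960×2.3452
Acceptance region: (117.4034, 126.5966)
Under H₁ (μ = 125): z_high = (126.5966 - 125)/2.3452 = 0.6808, z_low = (117.4034 - 125)/2.3452 = -3.2392
β = P(not reject | H₁) = Φ(0.6808) - Φ(-3.2392) ≈ 0.7514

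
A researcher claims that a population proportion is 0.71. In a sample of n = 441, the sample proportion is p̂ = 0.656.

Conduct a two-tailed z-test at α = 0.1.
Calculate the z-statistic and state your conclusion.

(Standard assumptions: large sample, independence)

H₀: p = 0.71, H₁: p ≠ 0.71
Standard error: SE = √(p₀(1-p₀)/n) = √(0.71×0.29/441) = 0.021608
z-statistic: z = (p̂ - p₀)/SE = (0.656 - 0.71)/0.021608 = -2.4991
Critical value: z_0.05 = ±1.645
p-value = 0.0125
Decision: reject H₀ at α = 0.1

Answer: z = -2.4991, reject H₀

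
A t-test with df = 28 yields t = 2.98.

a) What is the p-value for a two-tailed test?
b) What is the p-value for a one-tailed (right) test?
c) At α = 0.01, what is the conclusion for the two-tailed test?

Using t-distribution with df = 28:
a) Two-tailed: p = 2×P(T > 2.98) = 0.0059
b) One-tailed: p = P(T > 2.98) = 0.0030
c) 0.0059 < 0.01, reject H₀

Answer: a) 0.0059, b) 0.0030, c) reject H₀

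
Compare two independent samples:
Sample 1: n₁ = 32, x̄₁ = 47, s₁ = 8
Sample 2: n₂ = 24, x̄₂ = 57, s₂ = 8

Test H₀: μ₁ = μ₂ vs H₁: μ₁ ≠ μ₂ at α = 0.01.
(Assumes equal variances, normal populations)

Answer: t = -4.6292, reject H₀

Derivation:
Pooled variance: s²_p = [31×8² + 23×8²]/(54) = 64.0000
s_p = 8.0000
SE = s_p×√(1/n₁ + 1/n₂) = 8.0000×√(1/32 + 1/24) = 2.1602
t = (x̄₁ - x̄₂)/SE = (47 - 57)/2.1602 = -4.6292
df = 54, t-critical = ±2.670
Decision: reject H₀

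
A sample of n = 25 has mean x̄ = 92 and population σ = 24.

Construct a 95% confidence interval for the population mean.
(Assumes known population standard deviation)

Confidence level: 95%, α = 0.05
z_0.025 = 1.960
SE = σ/√n = 24/√25 = 4.8000
Margin of error = 1.960 × 4.8000 = 9.4080
CI: x̄ ± margin = 92 ± 9.4080
CI: (82.5920, 101.4080)

Answer: (82.5920, 101.4080)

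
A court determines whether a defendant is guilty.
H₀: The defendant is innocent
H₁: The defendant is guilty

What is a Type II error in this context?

Answer: Acquitting a guilty person

Derivation:
Type I error: rejecting H₀ when it is actually true (false positive).
Type II error: failing to reject H₀ when H₁ is actually true (false negative).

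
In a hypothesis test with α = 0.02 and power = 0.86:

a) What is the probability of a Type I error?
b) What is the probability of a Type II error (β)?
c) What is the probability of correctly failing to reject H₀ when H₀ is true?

Answer: a) 0.02, b) 0.14, c) 0.98

Derivation:
a) Type I error probability = α = 0.02
b) Power = P(reject H₀ | H₁ true) = 1 - β = 0.86, so Type II error probability = β = 1 - Power = 0.14
c) P(fail to reject H₀ | H₀ true) = 1 - α = 0.98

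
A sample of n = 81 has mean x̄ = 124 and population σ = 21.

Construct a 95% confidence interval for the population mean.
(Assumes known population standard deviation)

Confidence level: 95%, α = 0.05
z_0.025 = 1.960
SE = σ/√n = 21/√81 = 2.3333
Margin of error = 1.960 × 2.3333 = 4.5733
CI: x̄ ± margin = 124 ± 4.5733
CI: (119.4267, 128.5733)

Answer: (119.4267, 128.5733)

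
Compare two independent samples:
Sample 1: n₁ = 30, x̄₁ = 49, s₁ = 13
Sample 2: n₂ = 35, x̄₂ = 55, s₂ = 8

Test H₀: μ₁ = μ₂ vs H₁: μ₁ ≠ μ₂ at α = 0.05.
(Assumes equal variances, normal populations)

Answer: t = -2.2753, reject H₀

Derivation:
Pooled variance: s²_p = [29×13² + 34×8²]/(63) = 112.3333
s_p = 10.5987
SE = s_p×√(1/n₁ + 1/n₂) = 10.5987×√(1/30 + 1/35) = 2.6370
t = (x̄₁ - x̄₂)/SE = (49 - 55)/2.6370 = -2.2753
df = 63, t-critical = ±1.998
Decision: reject H₀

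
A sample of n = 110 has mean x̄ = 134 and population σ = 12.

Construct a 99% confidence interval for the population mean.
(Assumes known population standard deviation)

Answer: (131.0525, 136.9475)

Derivation:
Confidence level: 99%, α = 0.01
z_0.005 = 2.576
SE = σ/√n = 12/√110 = 1.1442
Margin of error = 2.576 × 1.1442 = 2.9475
CI: x̄ ± margin = 134 ± 2.9475
CI: (131.0525, 136.9475)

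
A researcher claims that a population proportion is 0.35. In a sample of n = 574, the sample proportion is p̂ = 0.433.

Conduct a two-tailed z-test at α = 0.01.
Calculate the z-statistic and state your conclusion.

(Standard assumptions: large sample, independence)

H₀: p = 0.35, H₁: p ≠ 0.35
Standard error: SE = √(p₀(1-p₀)/n) = √(0.35×0.65/574) = 0.019908
z-statistic: z = (p̂ - p₀)/SE = (0.433 - 0.35)/0.019908 = 4.1692
Critical value: z_0.005 = ±2.576
p-value < 0.0001
Decision: reject H₀ at α = 0.01

Answer: z = 4.1692, reject H₀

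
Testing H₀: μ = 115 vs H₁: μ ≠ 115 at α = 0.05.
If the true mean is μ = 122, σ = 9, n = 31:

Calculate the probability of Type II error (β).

SE = σ/√n = 9/√31 = 1.6164
Critical values: μ₀ ± z_0.025×SE = 115 ± 1.960×1.6164
Acceptance region: (111.8319, 118.1681)
Under H₁ (μ = 122): z_high = (118.1681 - 122)/1.6164 = -2.3706, z_low = (111.8319 - 122)/1.6164 = -6.2906
β = P(not reject | H₁) = Φ(-2.3706) - Φ(-6.2906) ≈ 0.0089

Answer: β ≈ 0.0089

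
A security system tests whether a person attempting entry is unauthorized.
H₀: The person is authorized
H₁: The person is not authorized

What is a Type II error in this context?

A Type I error (probability α) occurs when we reject a true H₀.
A Type II error (probability β) occurs when we fail to reject a false H₀.

Answer: Granting entry to an unauthorized person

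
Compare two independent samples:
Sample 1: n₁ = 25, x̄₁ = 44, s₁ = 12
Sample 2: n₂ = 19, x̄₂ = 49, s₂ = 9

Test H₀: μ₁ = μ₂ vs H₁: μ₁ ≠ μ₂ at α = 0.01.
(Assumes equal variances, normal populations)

Answer: t = -1.5188, fail to reject H₀

Derivation:
Pooled variance: s²_p = [24×12² + 18×9²]/(42) = 117.0000
s_p = 10.8167
SE = s_p×√(1/n₁ + 1/n₂) = 10.8167×√(1/25 + 1/19) = 3.2921
t = (x̄₁ - x̄₂)/SE = (44 - 49)/3.2921 = -1.5188
df = 42, t-critical = ±2.698
Decision: fail to reject H₀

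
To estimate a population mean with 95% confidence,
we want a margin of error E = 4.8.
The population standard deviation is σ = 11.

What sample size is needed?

Answer: n = 21

Derivation:
z_0.025 = 1.960
n = (z×σ/E)² = (1.960×11/4.8)²
n = 20.1751
Round up: n = 21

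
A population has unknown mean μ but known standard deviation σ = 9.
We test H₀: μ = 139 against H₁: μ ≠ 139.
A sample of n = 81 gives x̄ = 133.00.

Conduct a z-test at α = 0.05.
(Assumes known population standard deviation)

Answer: z = -6.0000, reject H₀

Derivation:
Standard error: SE = σ/√n = 9/√81 = 1.0000
z-statistic: z = (x̄ - μ₀)/SE = (133.00 - 139)/1.0000 = -6.0000
Critical value: ±1.960
p-value < 0.0001
Decision: reject H₀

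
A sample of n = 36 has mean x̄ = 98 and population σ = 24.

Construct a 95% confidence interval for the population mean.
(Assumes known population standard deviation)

Answer: (90.1600, 105.8400)

Derivation:
Confidence level: 95%, α = 0.05
z_0.025 = 1.960
SE = σ/√n = 24/√36 = 4.0000
Margin of error = 1.960 × 4.0000 = 7.8400
CI: x̄ ± margin = 98 ± 7.8400
CI: (90.1600, 105.8400)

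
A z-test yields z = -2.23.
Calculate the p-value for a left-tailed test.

Answer: p-value ≈ 0.0129

Derivation:
For z = -2.23:
p = P(Z < -2.23) = Φ(-2.23) = 0.0129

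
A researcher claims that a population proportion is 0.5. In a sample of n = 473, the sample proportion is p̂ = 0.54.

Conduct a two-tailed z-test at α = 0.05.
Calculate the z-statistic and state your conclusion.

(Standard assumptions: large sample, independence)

Answer: z = 1.7399, fail to reject H₀

Derivation:
H₀: p = 0.5, H₁: p ≠ 0.5
Standard error: SE = √(p₀(1-p₀)/n) = √(0.5×0.5/473) = 0.022990
z-statistic: z = (p̂ - p₀)/SE = (0.54 - 0.5)/0.022990 = 1.7399
Critical value: z_0.025 = ±1.960
p-value = 0.0819
Decision: fail to reject H₀ at α = 0.05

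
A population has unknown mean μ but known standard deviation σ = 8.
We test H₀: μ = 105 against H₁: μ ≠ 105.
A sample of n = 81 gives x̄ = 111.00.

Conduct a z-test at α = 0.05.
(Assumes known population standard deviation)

Standard error: SE = σ/√n = 8/√81 = 0.8889
z-statistic: z = (x̄ - μ₀)/SE = (111.00 - 105)/0.8889 = 6.7499
Critical value: ±1.960
p-value < 0.0001
Decision: reject H₀

Answer: z = 6.7499, reject H₀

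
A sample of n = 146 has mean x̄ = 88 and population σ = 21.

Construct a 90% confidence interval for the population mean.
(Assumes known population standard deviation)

Answer: (85.1410, 90.8590)

Derivation:
Confidence level: 90%, α = 0.1
z_0.05 = 1.645
SE = σ/√n = 21/√146 = 1.7380
Margin of error = 1.645 × 1.7380 = 2.8590
CI: x̄ ± margin = 88 ± 2.8590
CI: (85.1410, 90.8590)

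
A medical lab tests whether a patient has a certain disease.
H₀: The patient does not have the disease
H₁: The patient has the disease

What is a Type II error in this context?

Answer: Failing to diagnose a patient who actually has the disease (false negative)

Derivation:
Type I error: rejecting H₀ when it is actually true (false positive).
Type II error: failing to reject H₀ when H₁ is actually true (false negative).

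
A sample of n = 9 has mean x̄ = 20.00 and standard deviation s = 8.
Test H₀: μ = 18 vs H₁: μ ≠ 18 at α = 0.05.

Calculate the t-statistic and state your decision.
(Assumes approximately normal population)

Answer: t = 0.7500, fail to reject H₀

Derivation:
df = n - 1 = 8
SE = s/√n = 8/√9 = 2.6667
t = (x̄ - μ₀)/SE = (20.00 - 18)/2.6667 = 0.7500
Critical value: t_{0.025,8} = ±2.306
p-value ≈ 0.4747
Decision: fail to reject H₀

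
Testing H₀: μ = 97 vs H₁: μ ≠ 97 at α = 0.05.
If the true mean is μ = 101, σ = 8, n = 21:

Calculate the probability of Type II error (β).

Answer: β ≈ 0.3702

Derivation:
SE = σ/√n = 8/√21 = 1.7457
Critical values: μ₀ ± z_0.025×SE = 97 ± 1.960×1.7457
Acceptance region: (93.5784, 100.4216)
Under H₁ (μ = 101): z_high = (100.4216 - 101)/1.7457 = -0.3313, z_low = (93.5784 - 101)/1.7457 = -4.2514
β = P(not reject | H₁) = Φ(-0.3313) - Φ(-4.2514) ≈ 0.3702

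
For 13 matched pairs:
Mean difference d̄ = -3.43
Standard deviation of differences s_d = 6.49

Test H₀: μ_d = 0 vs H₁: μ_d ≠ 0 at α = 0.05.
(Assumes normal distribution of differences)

df = n - 1 = 12
SE = s_d/√n = 6.49/√13 = 1.8000
t = d̄/SE = -3.43/1.8000 = -1.9056
Critical value: t_{0.025,12} = ±2.179
p-value ≈ 0.0809
Decision: fail to reject H₀

Answer: t = -1.9056, fail to reject H₀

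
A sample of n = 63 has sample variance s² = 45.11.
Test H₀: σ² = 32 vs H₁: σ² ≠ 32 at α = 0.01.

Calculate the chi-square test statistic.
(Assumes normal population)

df = n - 1 = 62
χ² = (n-1)s²/σ₀² = 62×45.11/32 = 87.4006
Critical values: χ²_{0.995,62} = 37.068, χ²_{0.005,62} = 94.419
Rejection region: χ² < 37.068 or χ² > 94.419
Decision: fail to reject H₀

Answer: χ² = 87.4006, fail to reject H₀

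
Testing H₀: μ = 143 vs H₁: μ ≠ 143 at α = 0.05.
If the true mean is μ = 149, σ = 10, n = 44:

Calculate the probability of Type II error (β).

Answer: β ≈ 0.0217

Derivation:
SE = σ/√n = 10/√44 = 1.5076
Critical values: μ₀ ± z_0.025×SE = 143 ± 1.960×1.5076
Acceptance region: (140.0451, 145.9549)
Under H₁ (μ = 149): z_high = (145.9549 - 149)/1.5076 = -2.0198, z_low = (140.0451 - 149)/1.5076 = -5.9398
β = P(not reject | H₁) = Φ(-2.0198) - Φ(-5.9398) ≈ 0.0217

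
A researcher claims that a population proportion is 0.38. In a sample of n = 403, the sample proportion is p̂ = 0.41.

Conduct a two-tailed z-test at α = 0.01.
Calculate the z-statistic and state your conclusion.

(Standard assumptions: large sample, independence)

Answer: z = 1.2407, fail to reject H₀

Derivation:
H₀: p = 0.38, H₁: p ≠ 0.38
Standard error: SE = √(p₀(1-p₀)/n) = √(0.38×0.62/403) = 0.024179
z-statistic: z = (p̂ - p₀)/SE = (0.41 - 0.38)/0.024179 = 1.2407
Critical value: z_0.005 = ±2.576
p-value = 0.2147
Decision: fail to reject H₀ at α = 0.01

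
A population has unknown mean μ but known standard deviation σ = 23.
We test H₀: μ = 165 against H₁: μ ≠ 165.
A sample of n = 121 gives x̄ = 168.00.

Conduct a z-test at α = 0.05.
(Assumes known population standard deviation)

Answer: z = 1.4348, fail to reject H₀

Derivation:
Standard error: SE = σ/√n = 23/√121 = 2.0909
z-statistic: z = (x̄ - μ₀)/SE = (168.00 - 165)/2.0909 = 1.4348
Critical value: ±1.960
p-value = 0.1513
Decision: fail to reject H₀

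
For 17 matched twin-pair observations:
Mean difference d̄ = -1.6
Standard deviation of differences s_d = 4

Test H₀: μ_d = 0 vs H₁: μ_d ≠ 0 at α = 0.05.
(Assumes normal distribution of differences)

df = n - 1 = 16
SE = s_d/√n = 4/√17 = 0.9701
t = d̄/SE = -1.6/0.9701 = -1.6493
Critical value: t_{0.025,16} = ±2.120
p-value ≈ 0.1186
Decision: fail to reject H₀

Answer: t = -1.6493, fail to reject H₀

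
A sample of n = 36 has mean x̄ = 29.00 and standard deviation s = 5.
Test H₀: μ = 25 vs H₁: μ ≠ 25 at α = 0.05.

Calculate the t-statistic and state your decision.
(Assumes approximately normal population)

df = n - 1 = 35
SE = s/√n = 5/√36 = 0.8333
t = (x̄ - μ₀)/SE = (29.00 - 25)/0.8333 = 4.8002
Critical value: t_{0.025,35} = ±2.030
p-value < 0.0001
Decision: reject H₀

Answer: t = 4.8002, reject H₀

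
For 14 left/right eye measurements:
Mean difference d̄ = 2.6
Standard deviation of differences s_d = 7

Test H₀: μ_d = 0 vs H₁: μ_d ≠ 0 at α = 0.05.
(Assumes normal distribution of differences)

Answer: t = 1.3898, fail to reject H₀

Derivation:
df = n - 1 = 13
SE = s_d/√n = 7/√14 = 1.8708
t = d̄/SE = 2.6/1.8708 = 1.3898
Critical value: t_{0.025,13} = ±2.160
p-value ≈ 0.1879
Decision: fail to reject H₀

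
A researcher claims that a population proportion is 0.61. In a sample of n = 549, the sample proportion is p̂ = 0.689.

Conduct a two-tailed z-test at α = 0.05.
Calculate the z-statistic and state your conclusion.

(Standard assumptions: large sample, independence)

Answer: z = 3.7950, reject H₀

Derivation:
H₀: p = 0.61, H₁: p ≠ 0.61
Standard error: SE = √(p₀(1-p₀)/n) = √(0.61×0.39/549) = 0.020817
z-statistic: z = (p̂ - p₀)/SE = (0.689 - 0.61)/0.020817 = 3.7950
Critical value: z_0.025 = ±1.960
p-value = 0.0001
Decision: reject H₀ at α = 0.05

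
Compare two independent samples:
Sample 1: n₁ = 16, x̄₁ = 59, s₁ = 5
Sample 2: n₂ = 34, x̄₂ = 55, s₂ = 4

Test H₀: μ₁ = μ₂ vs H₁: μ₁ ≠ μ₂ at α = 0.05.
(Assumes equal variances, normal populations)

Answer: t = 3.0421, reject H₀

Derivation:
Pooled variance: s²_p = [15×5² + 33×4²]/(48) = 18.8125
s_p = 4.3373
SE = s_p×√(1/n₁ + 1/n₂) = 4.3373×√(1/16 + 1/34) = 1.3149
t = (x̄₁ - x̄₂)/SE = (59 - 55)/1.3149 = 3.0421
df = 48, t-critical = ±2.011
Decision: reject H₀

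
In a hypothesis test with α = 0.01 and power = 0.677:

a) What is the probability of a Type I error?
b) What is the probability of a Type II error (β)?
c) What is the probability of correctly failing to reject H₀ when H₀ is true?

Answer: a) 0.01, b) 0.323, c) 0.99

Derivation:
a) Type I error probability = α = 0.01
b) Power = P(reject H₀ | H₁ true) = 1 - β = 0.677, so Type II error probability = β = 1 - Power = 0.323
c) P(fail to reject H₀ | H₀ true) = 1 - α = 0.99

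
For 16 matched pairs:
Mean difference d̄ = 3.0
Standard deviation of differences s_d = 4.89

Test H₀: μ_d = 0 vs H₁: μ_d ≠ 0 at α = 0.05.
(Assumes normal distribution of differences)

df = n - 1 = 15
SE = s_d/√n = 4.89/√16 = 1.2225
t = d̄/SE = 3.0/1.2225 = 2.4540
Critical value: t_{0.025,15} = ±2.131
p-value ≈ 0.0268
Decision: reject H₀

Answer: t = 2.4540, reject H₀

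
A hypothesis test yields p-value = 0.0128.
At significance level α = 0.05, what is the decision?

Answer: reject H₀

Derivation:
Compare p-value to α:
0.0128 < 0.05
Decision: reject H₀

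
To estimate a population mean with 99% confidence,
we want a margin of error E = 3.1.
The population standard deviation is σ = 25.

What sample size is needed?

z_0.005 = 2.576
n = (z×σ/E)² = (2.576×25/3.1)²
n = 431.5671
Round up: n = 432

Answer: n = 432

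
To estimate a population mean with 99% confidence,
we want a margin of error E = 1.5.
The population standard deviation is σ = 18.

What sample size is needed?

Answer: n = 956

Derivation:
z_0.005 = 2.576
n = (z×σ/E)² = (2.576×18/1.5)²
n = 955.5517
Round up: n = 956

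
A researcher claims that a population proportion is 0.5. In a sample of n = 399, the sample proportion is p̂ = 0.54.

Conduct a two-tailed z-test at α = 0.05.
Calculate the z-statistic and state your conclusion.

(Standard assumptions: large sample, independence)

H₀: p = 0.5, H₁: p ≠ 0.5
Standard error: SE = √(p₀(1-p₀)/n) = √(0.5×0.5/399) = 0.025031
z-statistic: z = (p̂ - p₀)/SE = (0.54 - 0.5)/0.025031 = 1.5980
Critical value: z_0.025 = ±1.960
p-value = 0.1100
Decision: fail to reject H₀ at α = 0.05

Answer: z = 1.5980, fail to reject H₀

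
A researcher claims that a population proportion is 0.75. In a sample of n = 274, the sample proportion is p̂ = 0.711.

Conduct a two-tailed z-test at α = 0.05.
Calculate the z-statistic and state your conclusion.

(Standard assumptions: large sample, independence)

H₀: p = 0.75, H₁: p ≠ 0.75
Standard error: SE = √(p₀(1-p₀)/n) = √(0.75×0.25/274) = 0.026159
z-statistic: z = (p̂ - p₀)/SE = (0.711 - 0.75)/0.026159 = -1.4909
Critical value: z_0.025 = ±1.960
p-value = 0.1360
Decision: fail to reject H₀ at α = 0.05

Answer: z = -1.4909, fail to reject H₀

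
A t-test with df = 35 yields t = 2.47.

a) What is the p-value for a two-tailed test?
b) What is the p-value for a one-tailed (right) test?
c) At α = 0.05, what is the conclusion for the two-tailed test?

Using t-distribution with df = 35:
a) Two-tailed: p = 2×P(T > 2.47) = 0.0185
b) One-tailed: p = P(T > 2.47) = 0.0093
c) 0.0185 < 0.05, reject H₀

Answer: a) 0.0185, b) 0.0093, c) reject H₀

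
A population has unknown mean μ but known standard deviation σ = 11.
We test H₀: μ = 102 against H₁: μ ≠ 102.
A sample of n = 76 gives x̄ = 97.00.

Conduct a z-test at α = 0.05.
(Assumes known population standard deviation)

Answer: z = -3.9626, reject H₀

Derivation:
Standard error: SE = σ/√n = 11/√76 = 1.2618
z-statistic: z = (x̄ - μ₀)/SE = (97.00 - 102)/1.2618 = -3.9626
Critical value: ±1.960
p-value = 0.0001
Decision: reject H₀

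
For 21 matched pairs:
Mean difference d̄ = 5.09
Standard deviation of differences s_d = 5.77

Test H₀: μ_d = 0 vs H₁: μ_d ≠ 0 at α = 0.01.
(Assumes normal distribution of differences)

df = n - 1 = 20
SE = s_d/√n = 5.77/√21 = 1.2591
t = d̄/SE = 5.09/1.2591 = 4.0426
Critical value: t_{0.005,20} = ±2.845
p-value ≈ 0.0006
Decision: reject H₀

Answer: t = 4.0426, reject H₀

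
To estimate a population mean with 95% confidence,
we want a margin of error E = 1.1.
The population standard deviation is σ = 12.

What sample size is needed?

z_0.025 = 1.960
n = (z×σ/E)² = (1.960×12/1.1)²
n = 457.1821
Round up: n = 458

Answer: n = 458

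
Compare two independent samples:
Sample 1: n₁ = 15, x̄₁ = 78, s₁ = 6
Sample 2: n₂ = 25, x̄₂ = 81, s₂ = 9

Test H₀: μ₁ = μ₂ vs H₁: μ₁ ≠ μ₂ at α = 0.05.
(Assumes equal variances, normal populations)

Pooled variance: s²_p = [14×6² + 24×9²]/(38) = 64.4211
s_p = 8.0263
SE = s_p×√(1/n₁ + 1/n₂) = 8.0263×√(1/15 + 1/25) = 2.6214
t = (x̄₁ - x̄₂)/SE = (78 - 81)/2.6214 = -1.1444
df = 38, t-critical = ±2.024
Decision: fail to reject H₀

Answer: t = -1.1444, fail to reject H₀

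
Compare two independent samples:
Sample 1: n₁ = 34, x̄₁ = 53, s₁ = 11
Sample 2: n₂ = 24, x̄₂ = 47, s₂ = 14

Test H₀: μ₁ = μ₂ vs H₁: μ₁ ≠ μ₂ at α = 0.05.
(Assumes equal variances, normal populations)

Answer: t = 1.8266, fail to reject H₀

Derivation:
Pooled variance: s²_p = [33×11² + 23×14²]/(56) = 151.8036
s_p = 12.3209
SE = s_p×√(1/n₁ + 1/n₂) = 12.3209×√(1/34 + 1/24) = 3.2848
t = (x̄₁ - x̄₂)/SE = (53 - 47)/3.2848 = 1.8266
df = 56, t-critical = ±2.003
Decision: fail to reject H₀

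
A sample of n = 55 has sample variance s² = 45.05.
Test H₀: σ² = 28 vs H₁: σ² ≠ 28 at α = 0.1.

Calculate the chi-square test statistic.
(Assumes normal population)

df = n - 1 = 54
χ² = (n-1)s²/σ₀² = 54×45.05/28 = 86.8821
Critical values: χ²_{0.95,54} = 38.116, χ²_{0.05,54} = 72.153
Rejection region: χ² < 38.116 or χ² > 72.153
Decision: reject H₀

Answer: χ² = 86.8821, reject H₀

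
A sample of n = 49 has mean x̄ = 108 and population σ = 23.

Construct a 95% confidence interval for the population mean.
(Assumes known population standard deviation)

Confidence level: 95%, α = 0.05
z_0.025 = 1.960
SE = σ/√n = 23/√49 = 3.2857
Margin of error = 1.960 × 3.2857 = 6.4400
CI: x̄ ± margin = 108 ± 6.4400
CI: (101.5600, 114.4400)

Answer: (101.5600, 114.4400)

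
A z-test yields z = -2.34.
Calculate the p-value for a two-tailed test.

Answer: p-value ≈ 0.0193

Derivation:
For z = -2.34:
p = 2×P(Z > |-2.34|) = 2×(1 - Φ(2.34)) = 0.0193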